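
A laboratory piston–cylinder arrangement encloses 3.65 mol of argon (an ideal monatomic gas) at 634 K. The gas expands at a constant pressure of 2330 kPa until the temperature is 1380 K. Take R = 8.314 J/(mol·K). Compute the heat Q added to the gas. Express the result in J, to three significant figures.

Isobaric: W = nRΔT = (3.65)(8.314)(746) = 22638 J.
ΔU = nCᵥΔT with Cᵥ = 3R/2: ΔU = (3.65)(12.47)(746) = 33957 J.
Q = ΔU + W = 33957 + 22638 = 56595 J.

Q ≈ 56600 J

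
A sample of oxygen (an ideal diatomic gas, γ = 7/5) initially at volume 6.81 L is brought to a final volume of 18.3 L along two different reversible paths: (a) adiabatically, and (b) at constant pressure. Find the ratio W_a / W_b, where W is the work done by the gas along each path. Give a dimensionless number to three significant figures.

W_a / W_b ≈ 0.484

Path (a) adiabatic: W = P₁V₁(1 − (V₁/V₂)^(γ−1))/(γ−1) → W_a/(P₁V₁) = 0.8165.
Path (b) isobaric: W = P₁(V₂ − V₁) → W_b/(P₁V₁) = 1.687.
W_a / W_b = 0.8165 / 1.687 = 0.4839.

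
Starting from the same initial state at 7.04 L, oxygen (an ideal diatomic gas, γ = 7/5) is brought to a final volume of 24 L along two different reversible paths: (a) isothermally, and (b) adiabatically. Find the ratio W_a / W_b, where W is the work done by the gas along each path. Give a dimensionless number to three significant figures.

Path (a) isothermal: W = P₁V₁ ln(V₂/V₁) → W_a/(P₁V₁) = 1.226.
Path (b) adiabatic: W = P₁V₁(1 − (V₁/V₂)^(γ−1))/(γ−1) → W_b/(P₁V₁) = 0.9693.
W_a / W_b = 1.226 / 0.9693 = 1.265.

W_a / W_b ≈ 1.27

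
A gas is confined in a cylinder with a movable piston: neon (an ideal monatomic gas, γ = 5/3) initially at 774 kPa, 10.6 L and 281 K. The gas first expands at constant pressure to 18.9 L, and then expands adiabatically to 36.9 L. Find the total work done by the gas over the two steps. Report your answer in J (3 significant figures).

W_total ≈ 14300 J

Step 1 (isobaric): W = PΔV = (774 kPa)(18.9 − 10.6 L) = 6424 J.
After step 1: P = 774 kPa, V = 18.9 L, T = 501 K.
Step 2 (adiabatic): W = (P₁V₁ − P₂V₂)/(γ−1) = (14629 − 9365)/0.667 = 7896 J.
W_total = 6424 + 7896 = 14320 J.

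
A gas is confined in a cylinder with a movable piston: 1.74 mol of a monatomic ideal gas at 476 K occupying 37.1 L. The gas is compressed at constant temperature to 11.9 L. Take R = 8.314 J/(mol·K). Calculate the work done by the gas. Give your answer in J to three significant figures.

Isothermal: W = nRT ln(V₂/V₁).
W = (1.74)(8.314)(476) × ln(11.9/37.1)
  = 6886 × -1.137
W_by_gas = -7830 J.

W ≈ -7830 J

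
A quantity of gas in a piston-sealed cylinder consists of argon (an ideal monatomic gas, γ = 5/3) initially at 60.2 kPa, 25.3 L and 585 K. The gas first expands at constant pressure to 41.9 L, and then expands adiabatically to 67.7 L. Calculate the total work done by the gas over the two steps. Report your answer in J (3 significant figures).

W_total ≈ 2040 J

Step 1 (isobaric): W = PΔV = (60.2 kPa)(41.9 − 25.3 L) = 999.3 J.
After step 1: P = 60.2 kPa, V = 41.9 L, T = 968.8 K.
Step 2 (adiabatic): W = (P₁V₁ − P₂V₂)/(γ−1) = (2522 − 1832)/0.667 = 1036 J.
W_total = 999.3 + 1036 = 2035 J.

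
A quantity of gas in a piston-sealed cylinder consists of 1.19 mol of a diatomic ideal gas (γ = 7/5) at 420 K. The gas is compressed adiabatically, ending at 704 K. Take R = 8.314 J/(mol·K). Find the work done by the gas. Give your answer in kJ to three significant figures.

Adiabatic ⇒ Q = 0, so W_by = −ΔU = nCᵥ(T₁ − T₂).
Cᵥ = 5R/2 = 20.79 J/(mol·K).
W = (1.19)(20.79)(420 − 704) = -7024 J.

W ≈ -7.02 kJ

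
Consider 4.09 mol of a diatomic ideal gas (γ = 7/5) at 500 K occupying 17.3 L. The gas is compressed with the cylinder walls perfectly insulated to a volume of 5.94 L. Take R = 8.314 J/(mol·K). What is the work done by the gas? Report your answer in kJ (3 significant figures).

Adiabatic: TV^(γ−1) = const with γ = 7/5.
T₂ = T₁ (V₁/V₂)^(γ−1) = 500 × (17.3/5.94)^0.4 = 500 × 1.534 = 766.8 K.
W_by = nCᵥ(T₁ − T₂) = (4.09)(20.79)(500 − 766.8) = -22680 J.

W ≈ -22.7 kJ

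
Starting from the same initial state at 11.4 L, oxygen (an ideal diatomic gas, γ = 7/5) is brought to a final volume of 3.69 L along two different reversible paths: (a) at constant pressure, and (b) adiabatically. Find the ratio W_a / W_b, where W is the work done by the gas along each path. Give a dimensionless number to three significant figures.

Path (a) isobaric: W = P₁(V₂ − V₁) → W_a/(P₁V₁) = -0.6763.
Path (b) adiabatic: W = P₁V₁(1 − (V₁/V₂)^(γ−1))/(γ−1) → W_b/(P₁V₁) = -1.425.
W_a / W_b = -0.6763 / -1.425 = 0.4745.

W_a / W_b ≈ 0.474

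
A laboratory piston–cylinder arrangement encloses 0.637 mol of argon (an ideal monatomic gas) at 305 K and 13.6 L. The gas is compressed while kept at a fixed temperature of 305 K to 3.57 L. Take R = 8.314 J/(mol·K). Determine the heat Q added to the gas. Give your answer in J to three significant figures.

Isothermal ⇒ ΔU = 0, so Q = W = nRT ln(V₂/V₁).
Q = (0.637)(8.314)(305) ln(3.57/13.6) = 1615 × -1.338 = -2160 J.

Q ≈ -2160 J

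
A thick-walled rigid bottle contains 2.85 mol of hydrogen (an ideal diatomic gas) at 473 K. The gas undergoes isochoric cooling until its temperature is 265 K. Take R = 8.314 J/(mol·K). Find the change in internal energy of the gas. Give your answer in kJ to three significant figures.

Constant volume ⇒ W = 0, so Q = ΔU = nCᵥΔT with Cᵥ = 5R/2 = 20.79 J/(mol·K).
ΔU = (2.85)(20.79)(265 − 473) = -12321 J.

ΔU ≈ -12.3 kJ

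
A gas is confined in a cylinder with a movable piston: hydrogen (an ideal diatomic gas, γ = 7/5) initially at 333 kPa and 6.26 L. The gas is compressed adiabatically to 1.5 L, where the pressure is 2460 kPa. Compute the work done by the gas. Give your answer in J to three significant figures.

W ≈ -4010 J

Adiabatic: W = (P₁V₁ − P₂V₂)/(γ − 1) with γ = 7/5.
P₁V₁ = 2085 J, P₂V₂ = 3690 J.
W = (2085 − 3690) / 0.4 = -4014 J.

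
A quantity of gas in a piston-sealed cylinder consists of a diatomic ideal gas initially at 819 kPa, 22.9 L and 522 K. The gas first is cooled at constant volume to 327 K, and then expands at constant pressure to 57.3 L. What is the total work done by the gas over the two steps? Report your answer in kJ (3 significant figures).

W_total ≈ 17.6 kJ

Step 1 (isochoric): W = 0 (constant volume).
After step 1: P = 513.1 kPa (V unchanged).
Step 2 (isobaric): W = PΔV = (513.1 kPa)(57.3 − 22.9 L) = 17649 J.
W_total = 0 + 17649 = 17649 J.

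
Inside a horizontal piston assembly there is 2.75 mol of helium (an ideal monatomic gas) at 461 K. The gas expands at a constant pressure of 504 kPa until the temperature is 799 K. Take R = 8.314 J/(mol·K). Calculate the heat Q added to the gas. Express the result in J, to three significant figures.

Q ≈ 19300 J

Isobaric: W = nRΔT = (2.75)(8.314)(338) = 7728 J.
ΔU = nCᵥΔT with Cᵥ = 3R/2: ΔU = (2.75)(12.47)(338) = 11592 J.
Q = ΔU + W = 11592 + 7728 = 19320 J.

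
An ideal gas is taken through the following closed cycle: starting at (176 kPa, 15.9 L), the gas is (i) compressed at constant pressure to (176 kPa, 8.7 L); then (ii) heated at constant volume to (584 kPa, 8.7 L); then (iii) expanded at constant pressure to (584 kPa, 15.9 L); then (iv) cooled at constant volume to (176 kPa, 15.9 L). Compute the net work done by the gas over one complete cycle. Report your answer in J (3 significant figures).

Constant-volume legs do no work.
W(i) = (176)(8.7 − 15.9) = -1267 J; W(iii) = (584)(15.9 − 8.7) = 4205 J.
W_net = -1267 + 4205 = 2938 J (the clockwise enclosed area).

W_net ≈ 2940 J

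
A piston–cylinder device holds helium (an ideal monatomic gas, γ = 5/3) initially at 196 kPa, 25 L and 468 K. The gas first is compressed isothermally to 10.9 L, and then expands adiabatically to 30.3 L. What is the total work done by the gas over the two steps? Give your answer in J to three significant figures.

W_total ≈ -435 J

Step 1 (isothermal): W = P₁V₁ ln(V₂/V₁) = (4900) ln(10.9/25) = -4068 J.
After step 1: P = 449.5 kPa, V = 10.9 L, T = 468 K.
Step 2 (adiabatic): W = (P₁V₁ − P₂V₂)/(γ−1) = (4900 − 2478)/0.667 = 3632 J.
W_total = -4068 + 3632 = -435.3 J.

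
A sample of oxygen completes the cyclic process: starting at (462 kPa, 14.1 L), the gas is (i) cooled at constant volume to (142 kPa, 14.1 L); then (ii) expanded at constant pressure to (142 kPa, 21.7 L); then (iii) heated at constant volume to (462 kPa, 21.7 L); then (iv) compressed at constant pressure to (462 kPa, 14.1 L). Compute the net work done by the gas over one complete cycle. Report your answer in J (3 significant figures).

W_net ≈ -2430 J

Constant-volume legs do no work.
W(ii) = (142)(21.7 − 14.1) = 1079 J; W(iv) = (462)(14.1 − 21.7) = -3511 J.
W_net = 1079 − 3511 = -2432 J (the counter-clockwise enclosed area).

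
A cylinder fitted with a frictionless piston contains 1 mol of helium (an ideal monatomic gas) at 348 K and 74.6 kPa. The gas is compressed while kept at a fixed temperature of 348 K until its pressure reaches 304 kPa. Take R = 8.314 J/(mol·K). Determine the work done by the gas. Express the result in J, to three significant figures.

Isothermal process: W = nRT ln(V₂/V₁) = nRT ln(P₁/P₂).
W = (1)(8.314)(348) × ln(74.6/304)
  = 2893 × ln(0.2454) = 2893 × -1.405
W_by_gas = -4065 J.

W ≈ -4060 J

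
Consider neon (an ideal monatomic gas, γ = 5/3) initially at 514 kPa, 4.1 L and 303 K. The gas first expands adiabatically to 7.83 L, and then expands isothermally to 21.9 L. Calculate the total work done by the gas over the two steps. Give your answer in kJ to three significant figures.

Step 1 (adiabatic): W = (P₁V₁ − P₂V₂)/(γ−1) = (2107 − 1369)/0.667 = 1107 J.
After step 1: P = 174.9 kPa, V = 7.83 L, T = 196.8 K.
Step 2 (isothermal): W = P₁V₁ ln(V₂/V₁) = (1369) ln(21.9/7.83) = 1408 J.
W_total = 1107 + 1408 = 2516 J.

W_total ≈ 2.52 kJ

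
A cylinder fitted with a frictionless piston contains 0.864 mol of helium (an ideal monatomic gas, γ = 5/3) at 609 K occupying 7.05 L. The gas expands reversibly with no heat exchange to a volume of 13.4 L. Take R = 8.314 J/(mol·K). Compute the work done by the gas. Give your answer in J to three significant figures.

Adiabatic: TV^(γ−1) = const with γ = 5/3.
T₂ = T₁ (V₁/V₂)^(γ−1) = 609 × (7.05/13.4)^0.667 = 609 × 0.6517 = 396.9 K.
W_by = nCᵥ(T₁ − T₂) = (0.864)(12.47)(609 − 396.9) = 2285 J.

W ≈ 2290 J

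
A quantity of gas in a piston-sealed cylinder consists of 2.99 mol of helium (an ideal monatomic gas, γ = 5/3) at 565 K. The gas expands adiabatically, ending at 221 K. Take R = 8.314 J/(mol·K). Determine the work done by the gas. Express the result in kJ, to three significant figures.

Adiabatic ⇒ Q = 0, so W_by = −ΔU = nCᵥ(T₁ − T₂).
Cᵥ = 3R/2 = 12.47 J/(mol·K).
W = (2.99)(12.47)(565 − 221) = 12827 J.

W ≈ 12.8 kJ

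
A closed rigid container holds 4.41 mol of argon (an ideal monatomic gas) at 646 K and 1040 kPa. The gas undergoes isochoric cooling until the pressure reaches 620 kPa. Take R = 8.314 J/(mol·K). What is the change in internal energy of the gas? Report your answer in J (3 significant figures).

Constant volume ⇒ W = 0, so Q = ΔU = nCᵥΔT with Cᵥ = 3R/2 = 12.47 J/(mol·K).
At constant V, T₂/T₁ = P₂/P₁ ⇒ ΔT = T₁(P₂/P₁ − 1) = 646·(620/1040 − 1) = -260.9 K.
ΔU = (4.41)(12.47)(-260.9) = -14348 J.

ΔU ≈ -14300 J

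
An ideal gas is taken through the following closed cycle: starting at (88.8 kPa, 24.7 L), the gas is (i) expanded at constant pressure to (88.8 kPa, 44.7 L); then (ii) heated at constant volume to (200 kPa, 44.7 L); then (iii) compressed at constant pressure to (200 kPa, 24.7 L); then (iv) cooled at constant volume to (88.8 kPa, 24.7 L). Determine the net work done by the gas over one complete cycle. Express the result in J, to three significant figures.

W_net ≈ -2220 J

Constant-volume legs do no work.
W(i) = (88.8)(44.7 − 24.7) = 1776 J; W(iii) = (200)(24.7 − 44.7) = -4000 J.
W_net = 1776 − 4000 = -2224 J (the counter-clockwise enclosed area).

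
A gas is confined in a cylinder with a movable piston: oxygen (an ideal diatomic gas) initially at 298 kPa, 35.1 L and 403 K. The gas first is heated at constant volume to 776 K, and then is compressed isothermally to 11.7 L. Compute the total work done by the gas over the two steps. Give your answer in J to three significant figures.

W_total ≈ -22100 J

Step 1 (isochoric): W = 0 (constant volume).
After step 1: P = 573.8 kPa (V unchanged).
Step 2 (isothermal): W = P₁V₁ ln(V₂/V₁) = (20141) ln(11.7/35.1) = -22127 J.
W_total = 0 − 22127 = -22127 J.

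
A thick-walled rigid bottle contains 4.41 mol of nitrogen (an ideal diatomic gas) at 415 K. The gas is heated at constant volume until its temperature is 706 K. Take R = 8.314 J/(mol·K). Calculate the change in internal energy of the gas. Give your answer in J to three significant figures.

ΔU ≈ 26700 J

Constant volume ⇒ W = 0, so Q = ΔU = nCᵥΔT with Cᵥ = 5R/2 = 20.79 J/(mol·K).
ΔU = (4.41)(20.79)(706 − 415) = 26674 J.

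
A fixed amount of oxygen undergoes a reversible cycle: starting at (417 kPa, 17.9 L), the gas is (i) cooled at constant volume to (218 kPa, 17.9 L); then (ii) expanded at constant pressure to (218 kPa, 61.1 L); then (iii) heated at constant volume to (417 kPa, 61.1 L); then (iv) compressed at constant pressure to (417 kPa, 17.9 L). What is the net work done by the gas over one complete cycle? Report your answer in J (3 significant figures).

W_net ≈ -8600 J

Constant-volume legs do no work.
W(ii) = (218)(61.1 − 17.9) = 9418 J; W(iv) = (417)(17.9 − 61.1) = -18014 J.
W_net = 9418 − 18014 = -8597 J (the counter-clockwise enclosed area).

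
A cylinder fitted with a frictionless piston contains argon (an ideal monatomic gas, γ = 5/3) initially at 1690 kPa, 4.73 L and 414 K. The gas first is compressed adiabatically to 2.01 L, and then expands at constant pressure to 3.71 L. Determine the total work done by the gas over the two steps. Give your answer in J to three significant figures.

Step 1 (adiabatic): W = (P₁V₁ − P₂V₂)/(γ−1) = (7994 − 14142)/0.667 = -9223 J.
After step 1: P = 7036 kPa, V = 2.01 L, T = 732.4 K.
Step 2 (isobaric): W = PΔV = (7036 kPa)(3.71 − 2.01 L) = 11961 J.
W_total = -9223 + 11961 = 2738 J.

W_total ≈ 2740 J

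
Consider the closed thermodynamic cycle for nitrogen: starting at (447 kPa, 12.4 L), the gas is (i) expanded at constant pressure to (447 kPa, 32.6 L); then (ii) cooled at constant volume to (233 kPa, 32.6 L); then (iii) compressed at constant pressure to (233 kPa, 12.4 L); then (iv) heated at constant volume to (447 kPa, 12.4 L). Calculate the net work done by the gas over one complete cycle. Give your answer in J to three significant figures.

W_net ≈ 4320 J

Constant-volume legs do no work.
W(i) = (447)(32.6 − 12.4) = 9029 J; W(iii) = (233)(12.4 − 32.6) = -4707 J.
W_net = 9029 − 4707 = 4323 J (the clockwise enclosed area).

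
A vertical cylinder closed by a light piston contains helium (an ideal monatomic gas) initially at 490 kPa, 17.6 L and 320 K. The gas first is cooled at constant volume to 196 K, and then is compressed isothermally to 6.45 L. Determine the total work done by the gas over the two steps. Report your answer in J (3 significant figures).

Step 1 (isochoric): W = 0 (constant volume).
After step 1: P = 300.1 kPa (V unchanged).
Step 2 (isothermal): W = P₁V₁ ln(V₂/V₁) = (5282) ln(6.45/17.6) = -5302 J.
W_total = 0 − 5302 = -5302 J.

W_total ≈ -5300 J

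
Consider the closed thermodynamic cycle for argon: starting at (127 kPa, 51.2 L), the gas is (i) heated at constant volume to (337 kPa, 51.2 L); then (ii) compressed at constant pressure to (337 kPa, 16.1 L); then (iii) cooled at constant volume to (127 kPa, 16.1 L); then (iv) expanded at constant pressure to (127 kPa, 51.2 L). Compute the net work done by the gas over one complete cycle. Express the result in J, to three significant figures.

Constant-volume legs do no work.
W(ii) = (337)(16.1 − 51.2) = -11829 J; W(iv) = (127)(51.2 − 16.1) = 4458 J.
W_net = -11829 + 4458 = -7371 J (the counter-clockwise enclosed area).

W_net ≈ -7370 J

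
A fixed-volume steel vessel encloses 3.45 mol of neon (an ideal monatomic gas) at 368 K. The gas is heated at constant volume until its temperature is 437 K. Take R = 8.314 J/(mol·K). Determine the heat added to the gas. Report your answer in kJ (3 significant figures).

Constant volume ⇒ W = 0, so Q = ΔU = nCᵥΔT with Cᵥ = 3R/2 = 12.47 J/(mol·K).
ΔU = (3.45)(12.47)(437 − 368) = 2969 J.

Q ≈ 2.97 kJ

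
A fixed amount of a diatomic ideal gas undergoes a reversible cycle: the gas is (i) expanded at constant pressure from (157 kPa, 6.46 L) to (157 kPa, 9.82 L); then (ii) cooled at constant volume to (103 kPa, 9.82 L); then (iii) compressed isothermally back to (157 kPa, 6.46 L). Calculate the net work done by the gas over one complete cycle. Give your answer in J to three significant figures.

Leg (i): W = PΔV = (157)(9.82 − 6.46) = 527.5 J.
Leg (ii): W = 0.
Leg (iii): W = PᵢVᵢ ln(V_f/Vᵢ) = (1011) ln(6.46/9.82) = -423.6 J.
W_net = 527.5 − 423.6 = 103.9 J.

W_net ≈ 104 J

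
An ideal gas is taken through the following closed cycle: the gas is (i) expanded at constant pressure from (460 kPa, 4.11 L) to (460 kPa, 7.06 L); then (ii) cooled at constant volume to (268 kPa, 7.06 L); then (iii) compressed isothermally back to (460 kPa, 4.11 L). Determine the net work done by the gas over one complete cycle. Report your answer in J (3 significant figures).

W_net ≈ 333 J

Leg (i): W = PΔV = (460)(7.06 − 4.11) = 1357 J.
Leg (ii): W = 0.
Leg (iii): W = PᵢVᵢ ln(V_f/Vᵢ) = (1892) ln(4.11/7.06) = -1024 J.
W_net = 1357 − 1024 = 333.3 J.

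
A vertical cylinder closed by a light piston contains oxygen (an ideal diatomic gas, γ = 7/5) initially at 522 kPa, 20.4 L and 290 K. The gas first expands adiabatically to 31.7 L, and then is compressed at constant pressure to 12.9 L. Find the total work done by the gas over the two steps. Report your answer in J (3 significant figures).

W_total ≈ -991 J

Step 1 (adiabatic): W = (P₁V₁ − P₂V₂)/(γ−1) = (10649 − 8927)/0.4 = 4303 J.
After step 1: P = 281.6 kPa, V = 31.7 L, T = 243.1 K.
Step 2 (isobaric): W = PΔV = (281.6 kPa)(12.9 − 31.7 L) = -5295 J.
W_total = 4303 − 5295 = -991.2 J.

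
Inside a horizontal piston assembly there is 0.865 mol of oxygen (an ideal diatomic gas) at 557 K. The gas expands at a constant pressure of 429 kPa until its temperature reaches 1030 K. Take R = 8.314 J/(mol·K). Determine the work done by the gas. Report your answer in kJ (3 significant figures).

Isobaric: W = P ΔV = nR ΔT.
W = (0.865)(8.314)(1030 − 557) = 3402 J.

W ≈ 3.40 kJ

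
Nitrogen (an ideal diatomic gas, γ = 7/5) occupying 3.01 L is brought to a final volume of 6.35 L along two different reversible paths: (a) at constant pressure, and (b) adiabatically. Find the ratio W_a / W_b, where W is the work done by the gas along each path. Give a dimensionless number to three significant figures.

Path (a) isobaric: W = P₁(V₂ − V₁) → W_a/(P₁V₁) = 1.11.
Path (b) adiabatic: W = P₁V₁(1 − (V₁/V₂)^(γ−1))/(γ−1) → W_b/(P₁V₁) = 0.6454.
W_a / W_b = 1.11 / 0.6454 = 1.719.

W_a / W_b ≈ 1.72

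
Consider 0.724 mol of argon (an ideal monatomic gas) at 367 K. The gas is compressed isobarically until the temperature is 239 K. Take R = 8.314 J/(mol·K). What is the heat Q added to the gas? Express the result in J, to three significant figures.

Isobaric: W = nRΔT = (0.724)(8.314)(-128) = -770.5 J.
ΔU = nCᵥΔT with Cᵥ = 3R/2: ΔU = (0.724)(12.47)(-128) = -1156 J.
Q = ΔU + W = -1156 − 770.5 = -1926 J.

Q ≈ -1930 J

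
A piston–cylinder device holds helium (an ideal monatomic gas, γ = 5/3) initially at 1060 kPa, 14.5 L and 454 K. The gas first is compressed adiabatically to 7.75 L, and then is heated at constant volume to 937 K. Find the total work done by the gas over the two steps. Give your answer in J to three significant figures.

W_total ≈ -12000 J

Step 1 (adiabatic): W = (P₁V₁ − P₂V₂)/(γ−1) = (15370 − 23337)/0.667 = -11951 J.
Step 2 (isochoric): W = 0 (constant volume).
W_total = -11951 + 0 = -11951 J.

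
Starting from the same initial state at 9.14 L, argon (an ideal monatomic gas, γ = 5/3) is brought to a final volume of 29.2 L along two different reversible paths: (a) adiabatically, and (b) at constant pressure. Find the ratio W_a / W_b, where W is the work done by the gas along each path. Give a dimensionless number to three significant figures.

W_a / W_b ≈ 0.368

Path (a) adiabatic: W = P₁V₁(1 − (V₁/V₂)^(γ−1))/(γ−1) → W_a/(P₁V₁) = 0.8085.
Path (b) isobaric: W = P₁(V₂ − V₁) → W_b/(P₁V₁) = 2.195.
W_a / W_b = 0.8085 / 2.195 = 0.3684.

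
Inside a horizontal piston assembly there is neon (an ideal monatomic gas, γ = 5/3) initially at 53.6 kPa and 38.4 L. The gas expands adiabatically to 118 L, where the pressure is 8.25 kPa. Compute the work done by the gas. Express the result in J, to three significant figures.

Adiabatic: W = (P₁V₁ − P₂V₂)/(γ − 1) with γ = 5/3.
P₁V₁ = 2058 J, P₂V₂ = 973.5 J.
W = (2058 − 973.5) / 0.6667 = 1627 J.

W ≈ 1630 J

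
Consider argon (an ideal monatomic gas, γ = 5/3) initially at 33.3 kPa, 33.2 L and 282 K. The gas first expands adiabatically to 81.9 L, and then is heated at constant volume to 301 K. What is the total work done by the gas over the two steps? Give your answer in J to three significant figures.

Step 1 (adiabatic): W = (P₁V₁ − P₂V₂)/(γ−1) = (1106 − 605.6)/0.667 = 750 J.
Step 2 (isochoric): W = 0 (constant volume).
W_total = 750 + 0 = 750 J.

W_total ≈ 750 J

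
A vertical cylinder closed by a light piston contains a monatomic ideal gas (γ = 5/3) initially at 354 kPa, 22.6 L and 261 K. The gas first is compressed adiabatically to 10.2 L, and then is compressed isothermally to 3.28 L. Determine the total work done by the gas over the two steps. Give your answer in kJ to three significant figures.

Step 1 (adiabatic): W = (P₁V₁ − P₂V₂)/(γ−1) = (8000 − 13597)/0.667 = -8395 J.
After step 1: P = 1333 kPa, V = 10.2 L, T = 443.6 K.
Step 2 (isothermal): W = P₁V₁ ln(V₂/V₁) = (13597) ln(3.28/10.2) = -15427 J.
W_total = -8395 − 15427 = -23822 J.

W_total ≈ -23.8 kJ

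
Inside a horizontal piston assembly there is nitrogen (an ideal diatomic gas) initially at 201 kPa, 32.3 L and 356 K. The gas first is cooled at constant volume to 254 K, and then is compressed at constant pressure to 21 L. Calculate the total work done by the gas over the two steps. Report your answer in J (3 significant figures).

W_total ≈ -1620 J

Step 1 (isochoric): W = 0 (constant volume).
After step 1: P = 143.4 kPa (V unchanged).
Step 2 (isobaric): W = PΔV = (143.4 kPa)(21 − 32.3 L) = -1621 J.
W_total = 0 − 1621 = -1621 J.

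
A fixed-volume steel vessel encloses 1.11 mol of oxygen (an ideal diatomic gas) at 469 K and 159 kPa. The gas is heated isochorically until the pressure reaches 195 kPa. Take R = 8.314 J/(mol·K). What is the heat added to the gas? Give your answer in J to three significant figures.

Q ≈ 2450 J

Constant volume ⇒ W = 0, so Q = ΔU = nCᵥΔT with Cᵥ = 5R/2 = 20.79 J/(mol·K).
At constant V, T₂/T₁ = P₂/P₁ ⇒ ΔT = T₁(P₂/P₁ − 1) = 469·(195/159 − 1) = 106.2 K.
ΔU = (1.11)(20.79)(106.2) = 2450 J.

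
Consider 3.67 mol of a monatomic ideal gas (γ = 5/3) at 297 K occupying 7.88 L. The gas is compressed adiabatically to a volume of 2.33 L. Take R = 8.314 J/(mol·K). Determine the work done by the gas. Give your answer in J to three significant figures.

Adiabatic: TV^(γ−1) = const with γ = 5/3.
T₂ = T₁ (V₁/V₂)^(γ−1) = 297 × (7.88/2.33)^0.667 = 297 × 2.253 = 669.2 K.
W_by = nCᵥ(T₁ − T₂) = (3.67)(12.47)(297 − 669.2) = -17034 J.

W ≈ -17000 J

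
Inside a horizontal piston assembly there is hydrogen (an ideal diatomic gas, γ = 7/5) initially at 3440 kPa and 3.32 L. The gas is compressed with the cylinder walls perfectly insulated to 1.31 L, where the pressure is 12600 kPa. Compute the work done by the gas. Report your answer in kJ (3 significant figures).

Adiabatic: W = (P₁V₁ − P₂V₂)/(γ − 1) with γ = 7/5.
P₁V₁ = 11421 J, P₂V₂ = 16506 J.
W = (11421 − 16506) / 0.4 = -12713 J.

W ≈ -12.7 kJ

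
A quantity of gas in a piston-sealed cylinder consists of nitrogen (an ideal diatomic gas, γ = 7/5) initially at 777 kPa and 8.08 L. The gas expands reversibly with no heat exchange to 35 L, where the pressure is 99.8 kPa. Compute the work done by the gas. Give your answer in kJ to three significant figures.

W ≈ 6.96 kJ

Adiabatic: W = (P₁V₁ − P₂V₂)/(γ − 1) with γ = 7/5.
P₁V₁ = 6278 J, P₂V₂ = 3493 J.
W = (6278 − 3493) / 0.4 = 6963 J.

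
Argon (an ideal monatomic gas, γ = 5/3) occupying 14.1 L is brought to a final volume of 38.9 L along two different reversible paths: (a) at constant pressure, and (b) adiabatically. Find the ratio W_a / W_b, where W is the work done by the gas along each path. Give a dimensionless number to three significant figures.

W_a / W_b ≈ 2.39

Path (a) isobaric: W = P₁(V₂ − V₁) → W_a/(P₁V₁) = 1.759.
Path (b) adiabatic: W = P₁V₁(1 − (V₁/V₂)^(γ−1))/(γ−1) → W_b/(P₁V₁) = 0.7374.
W_a / W_b = 1.759 / 0.7374 = 2.385.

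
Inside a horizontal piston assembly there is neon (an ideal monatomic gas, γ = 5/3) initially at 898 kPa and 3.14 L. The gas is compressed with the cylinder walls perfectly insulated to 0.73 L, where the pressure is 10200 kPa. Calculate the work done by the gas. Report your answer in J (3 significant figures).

W ≈ -6940 J

Adiabatic: W = (P₁V₁ − P₂V₂)/(γ − 1) with γ = 5/3.
P₁V₁ = 2820 J, P₂V₂ = 7446 J.
W = (2820 − 7446) / 0.6667 = -6939 J.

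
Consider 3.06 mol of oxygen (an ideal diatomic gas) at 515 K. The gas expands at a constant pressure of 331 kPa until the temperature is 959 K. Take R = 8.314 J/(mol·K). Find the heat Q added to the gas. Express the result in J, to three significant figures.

Q ≈ 39500 J

Isobaric: W = nRΔT = (3.06)(8.314)(444) = 11296 J.
ΔU = nCᵥΔT with Cᵥ = 5R/2: ΔU = (3.06)(20.79)(444) = 28239 J.
Q = ΔU + W = 28239 + 11296 = 39535 J.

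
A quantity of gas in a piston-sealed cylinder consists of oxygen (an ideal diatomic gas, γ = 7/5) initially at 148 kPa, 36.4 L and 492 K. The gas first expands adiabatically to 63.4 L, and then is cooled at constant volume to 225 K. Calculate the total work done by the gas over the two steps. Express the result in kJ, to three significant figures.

Step 1 (adiabatic): W = (P₁V₁ − P₂V₂)/(γ−1) = (5387 − 4315)/0.4 = 2681 J.
Step 2 (isochoric): W = 0 (constant volume).
W_total = 2681 + 0 = 2681 J.

W_total ≈ 2.68 kJ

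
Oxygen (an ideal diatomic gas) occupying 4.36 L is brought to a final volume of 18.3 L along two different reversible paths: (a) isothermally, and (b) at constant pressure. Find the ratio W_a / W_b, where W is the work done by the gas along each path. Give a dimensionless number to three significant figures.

W_a / W_b ≈ 0.449

Path (a) isothermal: W = P₁V₁ ln(V₂/V₁) → W_a/(P₁V₁) = 1.434.
Path (b) isobaric: W = P₁(V₂ − V₁) → W_b/(P₁V₁) = 3.197.
W_a / W_b = 1.434 / 3.197 = 0.4486.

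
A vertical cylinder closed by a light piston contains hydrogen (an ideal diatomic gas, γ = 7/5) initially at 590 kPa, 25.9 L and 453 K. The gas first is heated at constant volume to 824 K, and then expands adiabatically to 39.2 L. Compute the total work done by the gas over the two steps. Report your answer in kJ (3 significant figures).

W_total ≈ 10.6 kJ

Step 1 (isochoric): W = 0 (constant volume).
After step 1: P = 1073 kPa (V unchanged).
Step 2 (adiabatic): W = (P₁V₁ − P₂V₂)/(γ−1) = (27796 − 23550)/0.4 = 10615 J.
W_total = 0 + 10615 = 10615 J.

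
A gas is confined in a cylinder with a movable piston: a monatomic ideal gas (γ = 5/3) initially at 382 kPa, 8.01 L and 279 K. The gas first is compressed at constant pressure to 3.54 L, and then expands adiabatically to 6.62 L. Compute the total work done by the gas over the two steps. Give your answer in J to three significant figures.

Step 1 (isobaric): W = PΔV = (382 kPa)(3.54 − 8.01 L) = -1708 J.
After step 1: P = 382 kPa, V = 3.54 L, T = 123.3 K.
Step 2 (adiabatic): W = (P₁V₁ − P₂V₂)/(γ−1) = (1352 − 890.9)/0.667 = 692.1 J.
W_total = -1708 + 692.1 = -1015 J.

W_total ≈ -1020 J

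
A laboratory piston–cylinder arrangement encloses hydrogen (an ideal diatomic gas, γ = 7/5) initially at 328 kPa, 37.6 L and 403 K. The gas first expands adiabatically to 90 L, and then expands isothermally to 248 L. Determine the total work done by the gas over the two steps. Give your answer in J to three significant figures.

W_total ≈ 17900 J

Step 1 (adiabatic): W = (P₁V₁ − P₂V₂)/(γ−1) = (12333 − 8698)/0.4 = 9086 J.
After step 1: P = 96.65 kPa, V = 90 L, T = 284.2 K.
Step 2 (isothermal): W = P₁V₁ ln(V₂/V₁) = (8698) ln(248/90) = 8817 J.
W_total = 9086 + 8817 = 17903 J.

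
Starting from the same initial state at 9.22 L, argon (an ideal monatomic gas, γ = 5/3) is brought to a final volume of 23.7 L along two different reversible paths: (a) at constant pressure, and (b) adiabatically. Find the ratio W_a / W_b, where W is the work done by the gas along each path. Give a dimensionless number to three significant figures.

Path (a) isobaric: W = P₁(V₂ − V₁) → W_a/(P₁V₁) = 1.57.
Path (b) adiabatic: W = P₁V₁(1 − (V₁/V₂)^(γ−1))/(γ−1) → W_b/(P₁V₁) = 0.7006.
W_a / W_b = 1.57 / 0.7006 = 2.242.

W_a / W_b ≈ 2.24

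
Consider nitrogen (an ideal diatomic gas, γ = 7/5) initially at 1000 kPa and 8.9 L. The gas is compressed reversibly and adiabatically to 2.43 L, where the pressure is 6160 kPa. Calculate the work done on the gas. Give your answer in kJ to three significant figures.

W ≈ 15.2 kJ

Adiabatic: W = (P₁V₁ − P₂V₂)/(γ − 1) with γ = 7/5.
P₁V₁ = 8900 J, P₂V₂ = 14969 J.
W = (8900 − 14969) / 0.4 = -15172 J.
Work on gas = −W_by = 15172 J.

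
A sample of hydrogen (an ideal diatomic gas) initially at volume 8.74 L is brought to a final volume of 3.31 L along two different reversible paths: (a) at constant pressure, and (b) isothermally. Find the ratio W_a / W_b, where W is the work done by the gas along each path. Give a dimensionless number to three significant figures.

Path (a) isobaric: W = P₁(V₂ − V₁) → W_a/(P₁V₁) = -0.6213.
Path (b) isothermal: W = P₁V₁ ln(V₂/V₁) → W_b/(P₁V₁) = -0.971.
W_a / W_b = -0.6213 / -0.971 = 0.6399.

W_a / W_b ≈ 0.640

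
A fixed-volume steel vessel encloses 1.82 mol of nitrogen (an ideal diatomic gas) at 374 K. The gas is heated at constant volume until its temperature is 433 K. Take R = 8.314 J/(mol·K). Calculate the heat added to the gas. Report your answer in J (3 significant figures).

Q ≈ 2230 J

Constant volume ⇒ W = 0, so Q = ΔU = nCᵥΔT with Cᵥ = 5R/2 = 20.79 J/(mol·K).
ΔU = (1.82)(20.79)(433 − 374) = 2232 J.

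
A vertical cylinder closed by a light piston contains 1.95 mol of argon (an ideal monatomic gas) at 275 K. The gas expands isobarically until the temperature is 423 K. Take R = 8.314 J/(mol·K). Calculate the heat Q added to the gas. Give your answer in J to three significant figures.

Isobaric: W = nRΔT = (1.95)(8.314)(148) = 2399 J.
ΔU = nCᵥΔT with Cᵥ = 3R/2: ΔU = (1.95)(12.47)(148) = 3599 J.
Q = ΔU + W = 3599 + 2399 = 5999 J.

Q ≈ 6000 J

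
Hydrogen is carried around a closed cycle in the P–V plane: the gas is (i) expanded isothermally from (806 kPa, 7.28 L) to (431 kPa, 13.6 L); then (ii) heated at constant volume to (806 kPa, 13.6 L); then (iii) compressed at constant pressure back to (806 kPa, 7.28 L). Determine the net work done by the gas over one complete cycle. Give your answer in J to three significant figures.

W_net ≈ -1430 J

Leg (i): W = PᵢVᵢ ln(V_f/Vᵢ) = (5868) ln(13.6/7.28) = 3667 J.
Leg (ii): W = 0.
Leg (iii): W = PΔV = (806)(7.28 − 13.6) = -5094 J.
W_net = 3667 − 5094 = -1427 J.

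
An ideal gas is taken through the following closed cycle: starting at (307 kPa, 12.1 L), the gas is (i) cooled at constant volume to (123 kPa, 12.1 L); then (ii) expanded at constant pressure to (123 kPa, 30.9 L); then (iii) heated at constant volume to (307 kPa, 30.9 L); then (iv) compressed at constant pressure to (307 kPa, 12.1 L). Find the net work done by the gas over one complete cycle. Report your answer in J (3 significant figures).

W_net ≈ -3460 J

Constant-volume legs do no work.
W(ii) = (123)(30.9 − 12.1) = 2312 J; W(iv) = (307)(12.1 − 30.9) = -5772 J.
W_net = 2312 − 5772 = -3459 J (the counter-clockwise enclosed area).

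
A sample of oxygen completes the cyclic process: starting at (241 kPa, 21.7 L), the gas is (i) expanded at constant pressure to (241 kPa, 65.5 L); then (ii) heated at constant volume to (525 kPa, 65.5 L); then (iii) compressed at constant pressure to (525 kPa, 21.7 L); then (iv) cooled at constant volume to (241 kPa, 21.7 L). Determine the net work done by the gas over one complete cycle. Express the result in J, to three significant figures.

W_net ≈ -12400 J

Constant-volume legs do no work.
W(i) = (241)(65.5 − 21.7) = 10556 J; W(iii) = (525)(21.7 − 65.5) = -22995 J.
W_net = 10556 − 22995 = -12439 J (the counter-clockwise enclosed area).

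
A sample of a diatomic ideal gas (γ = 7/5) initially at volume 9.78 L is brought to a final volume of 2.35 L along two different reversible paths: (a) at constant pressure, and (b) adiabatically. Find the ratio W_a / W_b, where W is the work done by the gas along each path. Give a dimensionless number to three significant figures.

W_a / W_b ≈ 0.395

Path (a) isobaric: W = P₁(V₂ − V₁) → W_a/(P₁V₁) = -0.7597.
Path (b) adiabatic: W = P₁V₁(1 − (V₁/V₂)^(γ−1))/(γ−1) → W_b/(P₁V₁) = -1.922.
W_a / W_b = -0.7597 / -1.922 = 0.3952.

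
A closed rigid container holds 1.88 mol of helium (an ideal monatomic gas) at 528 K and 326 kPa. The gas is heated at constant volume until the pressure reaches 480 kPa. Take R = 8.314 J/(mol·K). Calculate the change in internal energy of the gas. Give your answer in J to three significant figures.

Constant volume ⇒ W = 0, so Q = ΔU = nCᵥΔT with Cᵥ = 3R/2 = 12.47 J/(mol·K).
At constant V, T₂/T₁ = P₂/P₁ ⇒ ΔT = T₁(P₂/P₁ − 1) = 528·(480/326 − 1) = 249.4 K.
ΔU = (1.88)(12.47)(249.4) = 5848 J.

ΔU ≈ 5850 J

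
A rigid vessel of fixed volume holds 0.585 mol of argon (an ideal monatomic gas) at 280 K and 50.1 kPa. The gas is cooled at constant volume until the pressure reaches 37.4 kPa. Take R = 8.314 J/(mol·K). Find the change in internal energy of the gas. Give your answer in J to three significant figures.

ΔU ≈ -518 J

Constant volume ⇒ W = 0, so Q = ΔU = nCᵥΔT with Cᵥ = 3R/2 = 12.47 J/(mol·K).
At constant V, T₂/T₁ = P₂/P₁ ⇒ ΔT = T₁(P₂/P₁ − 1) = 280·(37.4/50.1 − 1) = -70.98 K.
ΔU = (0.585)(12.47)(-70.98) = -517.8 J.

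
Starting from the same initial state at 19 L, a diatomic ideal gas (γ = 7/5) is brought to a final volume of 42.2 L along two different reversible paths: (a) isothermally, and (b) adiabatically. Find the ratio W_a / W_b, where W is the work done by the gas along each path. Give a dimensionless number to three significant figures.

Path (a) isothermal: W = P₁V₁ ln(V₂/V₁) → W_a/(P₁V₁) = 0.798.
Path (b) adiabatic: W = P₁V₁(1 − (V₁/V₂)^(γ−1))/(γ−1) → W_b/(P₁V₁) = 0.6832.
W_a / W_b = 0.798 / 0.6832 = 1.168.

W_a / W_b ≈ 1.17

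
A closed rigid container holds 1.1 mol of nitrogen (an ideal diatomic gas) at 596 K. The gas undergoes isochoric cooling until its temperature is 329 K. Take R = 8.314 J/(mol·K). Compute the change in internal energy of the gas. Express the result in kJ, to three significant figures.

ΔU ≈ -6.10 kJ

Constant volume ⇒ W = 0, so Q = ΔU = nCᵥΔT with Cᵥ = 5R/2 = 20.79 J/(mol·K).
ΔU = (1.1)(20.79)(329 − 596) = -6105 J.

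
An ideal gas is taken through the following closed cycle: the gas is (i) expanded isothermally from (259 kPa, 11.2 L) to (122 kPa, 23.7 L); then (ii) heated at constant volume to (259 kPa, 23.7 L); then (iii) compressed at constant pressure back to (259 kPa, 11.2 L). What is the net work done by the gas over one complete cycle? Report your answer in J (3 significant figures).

W_net ≈ -1060 J

Leg (i): W = PᵢVᵢ ln(V_f/Vᵢ) = (2901) ln(23.7/11.2) = 2174 J.
Leg (ii): W = 0.
Leg (iii): W = PΔV = (259)(11.2 − 23.7) = -3238 J.
W_net = 2174 − 3238 = -1063 J.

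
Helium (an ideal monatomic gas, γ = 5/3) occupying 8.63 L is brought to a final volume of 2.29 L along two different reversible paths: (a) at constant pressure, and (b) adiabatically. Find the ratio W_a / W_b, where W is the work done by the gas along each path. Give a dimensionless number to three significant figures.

W_a / W_b ≈ 0.344

Path (a) isobaric: W = P₁(V₂ − V₁) → W_a/(P₁V₁) = -0.7346.
Path (b) adiabatic: W = P₁V₁(1 − (V₁/V₂)^(γ−1))/(γ−1) → W_b/(P₁V₁) = -2.133.
W_a / W_b = -0.7346 / -2.133 = 0.3445.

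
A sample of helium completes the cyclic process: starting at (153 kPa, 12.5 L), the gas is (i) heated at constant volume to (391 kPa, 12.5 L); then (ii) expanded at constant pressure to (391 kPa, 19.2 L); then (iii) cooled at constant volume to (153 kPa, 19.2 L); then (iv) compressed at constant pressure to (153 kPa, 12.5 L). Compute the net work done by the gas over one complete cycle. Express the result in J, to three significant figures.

Constant-volume legs do no work.
W(ii) = (391)(19.2 − 12.5) = 2620 J; W(iv) = (153)(12.5 − 19.2) = -1025 J.
W_net = 2620 − 1025 = 1595 J (the clockwise enclosed area).

W_net ≈ 1590 J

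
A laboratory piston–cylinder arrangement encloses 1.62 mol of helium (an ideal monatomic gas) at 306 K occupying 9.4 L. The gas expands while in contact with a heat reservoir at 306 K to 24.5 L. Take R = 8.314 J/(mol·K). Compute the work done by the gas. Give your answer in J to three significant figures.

Isothermal: W = nRT ln(V₂/V₁).
W = (1.62)(8.314)(306) × ln(24.5/9.4)
  = 4121 × 0.958
W_by_gas = 3948 J.

W ≈ 3950 J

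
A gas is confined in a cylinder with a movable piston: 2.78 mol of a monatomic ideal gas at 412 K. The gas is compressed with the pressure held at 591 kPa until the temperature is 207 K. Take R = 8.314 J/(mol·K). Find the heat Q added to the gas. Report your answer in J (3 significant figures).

Isobaric: W = nRΔT = (2.78)(8.314)(-205) = -4738 J.
ΔU = nCᵥΔT with Cᵥ = 3R/2: ΔU = (2.78)(12.47)(-205) = -7107 J.
Q = ΔU + W = -7107 − 4738 = -11845 J.

Q ≈ -11800 J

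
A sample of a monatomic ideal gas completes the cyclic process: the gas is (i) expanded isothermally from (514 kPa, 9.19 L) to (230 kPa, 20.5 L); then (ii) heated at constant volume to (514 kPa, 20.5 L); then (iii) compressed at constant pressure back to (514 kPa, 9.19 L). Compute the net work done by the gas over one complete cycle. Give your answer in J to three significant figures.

Leg (i): W = PᵢVᵢ ln(V_f/Vᵢ) = (4724) ln(20.5/9.19) = 3790 J.
Leg (ii): W = 0.
Leg (iii): W = PΔV = (514)(9.19 − 20.5) = -5813 J.
W_net = 3790 − 5813 = -2024 J.

W_net ≈ -2020 J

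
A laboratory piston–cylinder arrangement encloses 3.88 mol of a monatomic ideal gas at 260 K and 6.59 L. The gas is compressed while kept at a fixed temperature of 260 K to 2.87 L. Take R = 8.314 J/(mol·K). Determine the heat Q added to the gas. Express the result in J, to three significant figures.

Isothermal ⇒ ΔU = 0, so Q = W = nRT ln(V₂/V₁).
Q = (3.88)(8.314)(260) ln(2.87/6.59) = 8387 × -0.8312 = -6972 J.

Q ≈ -6970 J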